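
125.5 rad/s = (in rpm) 1198. Check: 1 rpm = 0.10471976 rad/s, so 125.5 rad/s = 125.5 / 0.10471976 = 1198.4367 rpm ≈ 1198 rpm (4 s.f.).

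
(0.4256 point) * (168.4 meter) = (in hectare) 1 point = 0.00035277778 m, so 0.4256 point = 0.4256 * 0.00035277778 = 0.00015014222 m. 168.4 meter = 168.4 m. Combine: 0.00015014222 m * 168.4 m = 0.02528395 m^2. 1 hectare = 10000 m^2, so 0.02528395 m^2 = 0.02528395 / 10000 = 2.528395e-06 hectare ≈ 2.528e-06 hectare (4 s.f.). Final answer: 2.528e-06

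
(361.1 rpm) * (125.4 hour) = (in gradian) 1 rpm = 0.10471976 rad/s, so 361.1 rpm = 361.1 * 0.10471976 = 37.814304 rad/s. 1 hour = 3600 s, so 125.4 hour = 125.4 * 3600 = 451440 s. Combine: 37.814304 rad/s * 451440 s = 17070889 rad. 1 gradian = 0.015707963 rad, so 17070889 rad = 17070889 / 0.015707963 = 1.0867666e+09 gradian ≈ 1.087e+09 gradian (4 s.f.). Final answer: 1.087e+09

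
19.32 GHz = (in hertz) 1 GHz = 1e+09 Hz, so 19.32 GHz = 19.32 * 1e+09 = 1.932e+10 Hz. 1.932e+10 Hz = 1.932e+10 hertz. Final answer: 1.932e+10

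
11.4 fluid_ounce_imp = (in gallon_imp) 1 fluid_ounce_imp = 2.8413063e-05 m^3, so 11.4 fluid_ounce_imp = 11.4 * 2.8413063e-05 = 0.00032390891 m^3. 1 gallon_imp = 0.00454609 m^3, so 0.00032390891 m^3 = 0.00032390891 / 0.00454609 = 0.07125 gallon_imp. Final answer: 0.07125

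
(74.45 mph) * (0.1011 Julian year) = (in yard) 1 mph = 0.44704 m/s, so 74.45 mph = 74.45 * 0.44704 = 33.282128 m/s. 1 Julian year = 31557600 s, so 0.1011 Julian year = 0.1011 * 31557600 = 3190473.4 s. Combine: 33.282128 m/s * 3190473.4 s = 1.0618574e+08 m. 1 yard = 0.9144 m, so 1.0618574e+08 m = 1.0618574e+08 / 0.9144 = 1.1612614e+08 yard ≈ 1.161e+08 yard (4 s.f.). Final answer: 1.161e+08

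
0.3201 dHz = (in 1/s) 1 dHz = 0.1 Hz, so 0.3201 dHz = 0.3201 * 0.1 = 0.03201 Hz. 0.03201 Hz = 0.03201 1/s. Final answer: 0.03201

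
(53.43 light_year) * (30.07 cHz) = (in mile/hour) 1 light_year = 9.4607305e+15 m, so 53.43 light_year = 53.43 * 9.4607305e+15 = 5.0548683e+17 m. 1 cHz = 0.01 Hz, so 30.07 cHz = 30.07 * 0.01 = 0.3007 Hz. Combine: 5.0548683e+17 m * 0.3007 Hz = 1.5199989e+17 m/s. 1 mile/hour = 0.44704 m/s, so 1.5199989e+17 m/s = 1.5199989e+17 / 0.44704 = 3.4001407e+17 mile/hour ≈ 3.4e+17 mile/hour (4 s.f.). Final answer: 3.4e+17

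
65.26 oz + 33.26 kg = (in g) 1 oz = 0.028349523 kg, so 65.26 oz = 65.26 * 0.028349523 = 1.8500899 kg. 33.26 kg is already in kg. Sum: 1.8500899 + 33.26 = 35.11009 kg. 1 g = 0.001 kg, so 35.11009 kg = 35.11009 / 0.001 = 35110.09 g ≈ 3.511e+04 g (4 s.f.). Final answer: 3.511e+04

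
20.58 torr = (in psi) 1 torr = 133.32237 Pa, so 20.58 torr = 20.58 * 133.32237 = 2743.7743 Pa. 1 psi = 6894.7573 Pa, so 2743.7743 Pa = 2743.7743 / 6894.7573 = 0.39795082 psi ≈ 0.398 psi (4 s.f.). Final answer: 0.398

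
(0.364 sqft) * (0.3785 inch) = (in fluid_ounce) 1 sqft = 0.09290304 m^2, so 0.364 sqft = 0.364 * 0.09290304 = 0.033816707 m^2. 1 inch = 0.0254 m, so 0.3785 inch = 0.3785 * 0.0254 = 0.0096139 m. Combine: 0.033816707 m^2 * 0.0096139 m = 0.00032511044 m^3. 1 fluid_ounce = 2.957353e-05 m^3, so 0.00032511044 m^3 = 0.00032511044 / 2.957353e-05 = 10.993292 fluid_ounce ≈ 10.99 fluid_ounce (4 s.f.). Final answer: 10.99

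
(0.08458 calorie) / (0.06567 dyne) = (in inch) 1 calorie = 4.184 J, so 0.08458 calorie = 0.08458 * 4.184 = 0.35388272 J. 1 dyne = 1e-05 N, so 0.06567 dyne = 0.06567 * 1e-05 = 6.567e-07 N. Combine: 0.35388272 J / 6.567e-07 N = 538880.34 m. 1 inch = 0.0254 m, so 538880.34 m = 538880.34 / 0.0254 = 21215761 inch ≈ 2.122e+07 inch (4 s.f.). Final answer: 2.122e+07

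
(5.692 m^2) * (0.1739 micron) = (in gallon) 0.0002615. Check: 5.692 m^2 is already in m^2. 1 micron = 1e-06 m, so 0.1739 micron = 0.1739 * 1e-06 = 1.739e-07 m. Combine: 5.692 m^2 * 1.739e-07 m = 9.898388e-07 m^3. 1 gallon = 0.0037854118 m^3, so 9.898388e-07 m^3 = 9.898388e-07 / 0.0037854118 = 0.00026148775 gallon ≈ 0.0002615 gallon (4 s.f.).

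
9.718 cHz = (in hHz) 0.0009718. Check: 1 cHz = 0.01 Hz, so 9.718 cHz = 9.718 * 0.01 = 0.09718 Hz. 1 hHz = 100 Hz, so 0.09718 Hz = 0.09718 / 100 = 0.0009718 hHz.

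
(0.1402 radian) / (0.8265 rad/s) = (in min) 0.1402 radian = 0.1402 rad. 0.8265 rad/s is already in rad/s. Combine: 0.1402 rad / 0.8265 rad/s = 0.16963097 s. 1 min = 60 s, so 0.16963097 s = 0.16963097 / 60 = 0.0028271829 min ≈ 0.002827 min (4 s.f.). Final answer: 0.002827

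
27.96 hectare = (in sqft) 1 hectare = 10000 m^2, so 27.96 hectare = 27.96 * 10000 = 279600 m^2. 1 sqft = 0.09290304 m^2, so 279600 m^2 = 279600 / 0.09290304 = 3009589.4 sqft ≈ 3.01e+06 sqft (4 s.f.). Final answer: 3.01e+06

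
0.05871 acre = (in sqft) 1 acre = 4046.8564 m^2, so 0.05871 acre = 0.05871 * 4046.8564 = 237.59094 m^2. 1 sqft = 0.09290304 m^2, so 237.59094 m^2 = 237.59094 / 0.09290304 = 2557.4076 sqft ≈ 2557 sqft (4 s.f.). Final answer: 2557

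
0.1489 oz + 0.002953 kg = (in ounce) 1 oz = 0.028349523 kg, so 0.1489 oz = 0.1489 * 0.028349523 = 0.004221244 kg. 0.002953 kg is already in kg. Sum: 0.004221244 + 0.002953 = 0.007174244 kg. 1 ounce = 0.028349523 kg, so 0.007174244 kg = 0.007174244 / 0.028349523 = 0.25306401 ounce ≈ 0.2531 ounce (4 s.f.). Final answer: 0.2531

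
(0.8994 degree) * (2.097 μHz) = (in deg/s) 1.886e-06. Check: 1 degree = 0.017453293 rad, so 0.8994 degree = 0.8994 * 0.017453293 = 0.015697491 rad. 1 μHz = 1e-06 Hz, so 2.097 μHz = 2.097 * 1e-06 = 2.097e-06 Hz. Combine: 0.015697491 rad * 2.097e-06 Hz = 3.2917639e-08 rad/s. 1 deg/s = 0.017453293 rad/s, so 3.2917639e-08 rad/s = 3.2917639e-08 / 0.017453293 = 1.8860418e-06 deg/s ≈ 1.886e-06 deg/s (4 s.f.).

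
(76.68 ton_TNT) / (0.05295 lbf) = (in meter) 1.362e+12. Check: 1 ton_TNT = 4.184e+09 J, so 76.68 ton_TNT = 76.68 * 4.184e+09 = 3.2082912e+11 J. 1 lbf = 4.4482216 N, so 0.05295 lbf = 0.05295 * 4.4482216 = 0.23553333 N. Combine: 3.2082912e+11 J / 0.23553333 N = 1.3621389e+12 m. 1.3621389e+12 m = 1.3621389e+12 meter ≈ 1.362e+12 meter (4 s.f.).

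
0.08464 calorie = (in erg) 1 calorie = 4.184 J, so 0.08464 calorie = 0.08464 * 4.184 = 0.35413376 J. 1 erg = 1e-07 J, so 0.35413376 J = 0.35413376 / 1e-07 = 3541337.6 erg ≈ 3.541e+06 erg (4 s.f.). Final answer: 3.541e+06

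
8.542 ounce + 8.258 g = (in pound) 0.5521. Check: 1 ounce = 0.028349523 kg, so 8.542 ounce = 8.542 * 0.028349523 = 0.24216163 kg. 1 g = 0.001 kg, so 8.258 g = 8.258 * 0.001 = 0.008258 kg. Sum: 0.24216163 + 0.008258 = 0.25041963 kg. 1 pound = 0.45359237 kg, so 0.25041963 kg = 0.25041963 / 0.45359237 = 0.55208077 pound ≈ 0.5521 pound (4 s.f.).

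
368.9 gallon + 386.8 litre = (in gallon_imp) 392.3. Check: 1 gallon = 0.0037854118 m^3, so 368.9 gallon = 368.9 * 0.0037854118 = 1.3964384 m^3. 1 litre = 0.001 m^3, so 386.8 litre = 386.8 * 0.001 = 0.3868 m^3. Sum: 1.3964384 + 0.3868 = 1.7832384 m^3. 1 gallon_imp = 0.00454609 m^3, so 1.7832384 m^3 = 1.7832384 / 0.00454609 = 392.25761 gallon_imp ≈ 392.3 gallon_imp (4 s.f.).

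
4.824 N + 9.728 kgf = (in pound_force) 4.824 N is already in N. 1 kgf = 9.80665 N, so 9.728 kgf = 9.728 * 9.80665 = 95.399091 N. Sum: 4.824 + 95.399091 = 100.22309 N. 1 pound_force = 4.4482216 N, so 100.22309 N = 100.22309 / 4.4482216 = 22.531047 pound_force ≈ 22.53 pound_force (4 s.f.). Final answer: 22.53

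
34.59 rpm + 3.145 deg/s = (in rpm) 35.11. Check: 1 rpm = 0.10471976 rad/s, so 34.59 rpm = 34.59 * 0.10471976 = 3.6222563 rad/s. 1 deg/s = 0.017453293 rad/s, so 3.145 deg/s = 3.145 * 0.017453293 = 0.054890605 rad/s. Sum: 3.6222563 + 0.054890605 = 3.6771469 rad/s. 1 rpm = 0.10471976 rad/s, so 3.6771469 rad/s = 3.6771469 / 0.10471976 = 35.114167 rpm ≈ 35.11 rpm (4 s.f.).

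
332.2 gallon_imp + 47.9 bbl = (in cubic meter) 1 gallon_imp = 0.00454609 m^3, so 332.2 gallon_imp = 332.2 * 0.00454609 = 1.5102111 m^3. 1 bbl = 0.15898729 m^3, so 47.9 bbl = 47.9 * 0.15898729 = 7.6154914 m^3. Sum: 1.5102111 + 7.6154914 = 9.1257025 m^3. 9.1257025 m^3 = 9.1257025 cubic meter ≈ 9.126 cubic meter (4 s.f.). Final answer: 9.126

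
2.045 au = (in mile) 1 au = 1.4959787e+11 m, so 2.045 au = 2.045 * 1.4959787e+11 = 3.0592765e+11 m. 1 mile = 1609.344 m, so 3.0592765e+11 m = 3.0592765e+11 / 1609.344 = 1.9009463e+08 mile ≈ 1.901e+08 mile (4 s.f.). Final answer: 1.901e+08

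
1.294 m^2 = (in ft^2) 1 ft^2 = 0.09290304 m^2, so 1.294 m^2 = 1.294 / 0.09290304 = 13.9285 ft^2 ≈ 13.93 ft^2 (4 s.f.). Final answer: 13.93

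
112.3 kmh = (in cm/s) 3119. Check: 1 kmh = 0.27777778 m/s, so 112.3 kmh = 112.3 * 0.27777778 = 31.194444 m/s. 1 cm/s = 0.01 m/s, so 31.194444 m/s = 31.194444 / 0.01 = 3119.4444 cm/s ≈ 3119 cm/s (4 s.f.).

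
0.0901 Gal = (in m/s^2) 1 Gal = 0.01 m/s^2, so 0.0901 Gal = 0.0901 * 0.01 = 0.000901 m/s^2. Result: 0.000901 m/s^2. Final answer: 0.000901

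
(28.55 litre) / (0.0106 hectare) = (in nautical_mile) 1.454e-07. Check: 1 litre = 0.001 m^3, so 28.55 litre = 28.55 * 0.001 = 0.02855 m^3. 1 hectare = 10000 m^2, so 0.0106 hectare = 0.0106 * 10000 = 106 m^2. Combine: 0.02855 m^3 / 106 m^2 = 0.00026933962 m. 1 nautical_mile = 1852 m, so 0.00026933962 m = 0.00026933962 / 1852 = 1.4543176e-07 nautical_mile ≈ 1.454e-07 nautical_mile (4 s.f.).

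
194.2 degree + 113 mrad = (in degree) 1 degree = 0.017453293 rad, so 194.2 degree = 194.2 * 0.017453293 = 3.3894294 rad. 1 mrad = 0.001 rad, so 113 mrad = 113 * 0.001 = 0.113 rad. Sum: 3.3894294 + 0.113 = 3.5024294 rad. 1 degree = 0.017453293 rad, so 3.5024294 rad = 3.5024294 / 0.017453293 = 200.67442 degree ≈ 200.7 degree (4 s.f.). Final answer: 200.7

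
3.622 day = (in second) 1 day = 86400 s, so 3.622 day = 3.622 * 86400 = 312940.8 s. 312940.8 s = 312940.8 second ≈ 3.129e+05 second (4 s.f.). Final answer: 3.129e+05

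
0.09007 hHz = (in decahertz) 1 hHz = 100 Hz, so 0.09007 hHz = 0.09007 * 100 = 9.007 Hz. 1 decahertz = 10 Hz, so 9.007 Hz = 9.007 / 10 = 0.9007 decahertz. Final answer: 0.9007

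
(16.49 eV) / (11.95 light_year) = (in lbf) 1 eV = 1.6021766e-19 J, so 16.49 eV = 16.49 * 1.6021766e-19 = 2.6419893e-18 J. 1 light_year = 9.4607305e+15 m, so 11.95 light_year = 11.95 * 9.4607305e+15 = 1.1305573e+17 m. Combine: 2.6419893e-18 J / 1.1305573e+17 m = 2.3368911e-35 N. 1 lbf = 4.4482216 N, so 2.3368911e-35 N = 2.3368911e-35 / 4.4482216 = 5.2535402e-36 lbf ≈ 5.254e-36 lbf (4 s.f.). Final answer: 5.254e-36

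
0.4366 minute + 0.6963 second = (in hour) 0.00747. Check: 1 minute = 60 s, so 0.4366 minute = 0.4366 * 60 = 26.196 s. 0.6963 second = 0.6963 s. Sum: 26.196 + 0.6963 = 26.8923 s. 1 hour = 3600 s, so 26.8923 s = 26.8923 / 3600 = 0.0074700833 hour ≈ 0.00747 hour (4 s.f.).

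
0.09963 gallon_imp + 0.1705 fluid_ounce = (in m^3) 0.000458. Check: 1 gallon_imp = 0.00454609 m^3, so 0.09963 gallon_imp = 0.09963 * 0.00454609 = 0.00045292695 m^3. 1 fluid_ounce = 2.957353e-05 m^3, so 0.1705 fluid_ounce = 0.1705 * 2.957353e-05 = 5.0422868e-06 m^3. Sum: 0.00045292695 + 5.0422868e-06 = 0.00045796923 m^3. Result: 0.00045796923 m^3 ≈ 0.000458 m^3 (4 s.f.).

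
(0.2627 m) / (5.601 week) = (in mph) 0.2627 m is already in m. 1 week = 604800 s, so 5.601 week = 5.601 * 604800 = 3387484.8 s. Combine: 0.2627 m / 3387484.8 s = 7.7550163e-08 m/s. 1 mph = 0.44704 m/s, so 7.7550163e-08 m/s = 7.7550163e-08 / 0.44704 = 1.7347478e-07 mph ≈ 1.735e-07 mph (4 s.f.). Final answer: 1.735e-07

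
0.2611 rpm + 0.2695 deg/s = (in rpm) 1 rpm = 0.10471976 rad/s, so 0.2611 rpm = 0.2611 * 0.10471976 = 0.027342328 rad/s. 1 deg/s = 0.017453293 rad/s, so 0.2695 deg/s = 0.2695 * 0.017453293 = 0.0047036623 rad/s. Sum: 0.027342328 + 0.0047036623 = 0.03204599 rad/s. 1 rpm = 0.10471976 rad/s, so 0.03204599 rad/s = 0.03204599 / 0.10471976 = 0.30601667 rpm ≈ 0.306 rpm (4 s.f.). Final answer: 0.306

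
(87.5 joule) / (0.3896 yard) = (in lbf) 87.5 joule = 87.5 J. 1 yard = 0.9144 m, so 0.3896 yard = 0.3896 * 0.9144 = 0.35625024 m. Combine: 87.5 J / 0.35625024 m = 245.61387 N. 1 lbf = 4.4482216 N, so 245.61387 N = 245.61387 / 4.4482216 = 55.216194 lbf ≈ 55.22 lbf (4 s.f.). Final answer: 55.22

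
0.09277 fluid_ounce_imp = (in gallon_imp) 1 fluid_ounce_imp = 2.8413063e-05 m^3, so 0.09277 fluid_ounce_imp = 0.09277 * 2.8413063e-05 = 2.6358798e-06 m^3. 1 gallon_imp = 0.00454609 m^3, so 2.6358798e-06 m^3 = 2.6358798e-06 / 0.00454609 = 0.0005798125 gallon_imp ≈ 0.0005798 gallon_imp (4 s.f.). Final answer: 0.0005798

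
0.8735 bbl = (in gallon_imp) 30.55. Check: 1 bbl = 0.15898729 m^3, so 0.8735 bbl = 0.8735 * 0.15898729 = 0.1388754 m^3. 1 gallon_imp = 0.00454609 m^3, so 0.1388754 m^3 = 0.1388754 / 0.00454609 = 30.548318 gallon_imp ≈ 30.55 gallon_imp (4 s.f.).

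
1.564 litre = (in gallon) 0.4132. Check: 1 litre = 0.001 m^3, so 1.564 litre = 1.564 * 0.001 = 0.001564 m^3. 1 gallon = 0.0037854118 m^3, so 0.001564 m^3 = 0.001564 / 0.0037854118 = 0.41316509 gallon ≈ 0.4132 gallon (4 s.f.).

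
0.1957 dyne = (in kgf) 1 dyne = 1e-05 N, so 0.1957 dyne = 0.1957 * 1e-05 = 1.957e-06 N. 1 kgf = 9.80665 N, so 1.957e-06 N = 1.957e-06 / 9.80665 = 1.9955846e-07 kgf ≈ 1.996e-07 kgf (4 s.f.). Final answer: 1.996e-07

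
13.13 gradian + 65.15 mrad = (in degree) 1 gradian = 0.015707963 rad, so 13.13 gradian = 13.13 * 0.015707963 = 0.20624556 rad. 1 mrad = 0.001 rad, so 65.15 mrad = 65.15 * 0.001 = 0.06515 rad. Sum: 0.20624556 + 0.06515 = 0.27139556 rad. 1 degree = 0.017453293 rad, so 0.27139556 rad = 0.27139556 / 0.017453293 = 15.54982 degree ≈ 15.55 degree (4 s.f.). Final answer: 15.55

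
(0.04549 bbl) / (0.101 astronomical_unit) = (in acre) 1 bbl = 0.15898729 m^3, so 0.04549 bbl = 0.04549 * 0.15898729 = 0.007232332 m^3. 1 astronomical_unit = 1.4959787e+11 m, so 0.101 astronomical_unit = 0.101 * 1.4959787e+11 = 1.5109385e+10 m. Combine: 0.007232332 m^3 / 1.5109385e+10 m = 4.7866489e-13 m^2. 1 acre = 4046.8564 m^2, so 4.7866489e-13 m^2 = 4.7866489e-13 / 4046.8564 = 1.1828067e-16 acre ≈ 1.183e-16 acre (4 s.f.). Final answer: 1.183e-16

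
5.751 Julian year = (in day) 2101. Check: 1 Julian year = 31557600 s, so 5.751 Julian year = 5.751 * 31557600 = 1.8148776e+08 s. 1 day = 86400 s, so 1.8148776e+08 s = 1.8148776e+08 / 86400 = 2100.5528 day ≈ 2101 day (4 s.f.).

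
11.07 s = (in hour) 1 hour = 3600 s, so 11.07 s = 11.07 / 3600 = 0.003075 hour. Final answer: 0.003075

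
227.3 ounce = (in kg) 1 ounce = 0.028349523 kg, so 227.3 ounce = 227.3 * 0.028349523 = 6.4438466 kg. Result: 6.4438466 kg ≈ 6.444 kg (4 s.f.). Final answer: 6.444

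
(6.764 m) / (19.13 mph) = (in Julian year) 6.764 m is already in m. 1 mph = 0.44704 m/s, so 19.13 mph = 19.13 * 0.44704 = 8.5518752 m/s. Combine: 6.764 m / 8.5518752 m/s = 0.79093764 s. 1 Julian year = 31557600 s, so 0.79093764 s = 0.79093764 / 31557600 = 2.5063301e-08 Julian year ≈ 2.506e-08 Julian year (4 s.f.). Final answer: 2.506e-08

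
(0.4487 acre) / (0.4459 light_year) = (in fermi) 1 acre = 4046.8564 m^2, so 0.4487 acre = 0.4487 * 4046.8564 = 1815.8245 m^2. 1 light_year = 9.4607305e+15 m, so 0.4459 light_year = 0.4459 * 9.4607305e+15 = 4.2185397e+15 m. Combine: 1815.8245 m^2 / 4.2185397e+15 m = 4.3043911e-13 m. 1 fermi = 1e-15 m, so 4.3043911e-13 m = 4.3043911e-13 / 1e-15 = 430.43911 fermi ≈ 430.4 fermi (4 s.f.). Final answer: 430.4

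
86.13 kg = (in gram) 1 gram = 0.001 kg, so 86.13 kg = 86.13 / 0.001 = 86130 gram ≈ 8.613e+04 gram (4 s.f.). Final answer: 8.613e+04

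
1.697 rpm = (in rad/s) 0.1777. Check: 1 rpm = 0.10471976 rad/s, so 1.697 rpm = 1.697 * 0.10471976 = 0.17770942 rad/s. Result: 0.17770942 rad/s ≈ 0.1777 rad/s (4 s.f.).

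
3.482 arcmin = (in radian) 0.001013. Check: 1 arcmin = 0.00029088821 rad, so 3.482 arcmin = 3.482 * 0.00029088821 = 0.0010128727 rad. 0.0010128727 rad = 0.0010128727 radian ≈ 0.001013 radian (4 s.f.).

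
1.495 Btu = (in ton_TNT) 1 Btu = 1055.0559 J, so 1.495 Btu = 1.495 * 1055.0559 = 1577.3085 J. 1 ton_TNT = 4.184e+09 J, so 1577.3085 J = 1577.3085 / 4.184e+09 = 3.7698578e-07 ton_TNT ≈ 3.77e-07 ton_TNT (4 s.f.). Final answer: 3.77e-07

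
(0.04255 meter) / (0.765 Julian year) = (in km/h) 6.345e-09. Check: 0.04255 meter = 0.04255 m. 1 Julian year = 31557600 s, so 0.765 Julian year = 0.765 * 31557600 = 24141564 s. Combine: 0.04255 m / 24141564 s = 1.7625204e-09 m/s. 1 km/h = 0.27777778 m/s, so 1.7625204e-09 m/s = 1.7625204e-09 / 0.27777778 = 6.3450736e-09 km/h ≈ 6.345e-09 km/h (4 s.f.).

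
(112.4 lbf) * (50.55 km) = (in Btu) 1 lbf = 4.4482216 N, so 112.4 lbf = 112.4 * 4.4482216 = 499.98011 N. 1 km = 1000 m, so 50.55 km = 50.55 * 1000 = 50550 m. Combine: 499.98011 N * 50550 m = 25273995 J. 1 Btu = 1055.0559 J, so 25273995 J = 25273995 / 1055.0559 = 23955.125 Btu ≈ 2.396e+04 Btu (4 s.f.). Final answer: 2.396e+04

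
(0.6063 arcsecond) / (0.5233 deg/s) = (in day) 3.725e-09. Check: 1 arcsecond = 4.8481368e-06 rad, so 0.6063 arcsecond = 0.6063 * 4.8481368e-06 = 2.9394253e-06 rad. 1 deg/s = 0.017453293 rad/s, so 0.5233 deg/s = 0.5233 * 0.017453293 = 0.009133308 rad/s. Combine: 2.9394253e-06 rad / 0.009133308 rad/s = 0.00032183579 s. 1 day = 86400 s, so 0.00032183579 s = 0.00032183579 / 86400 = 3.7249512e-09 day ≈ 3.725e-09 day (4 s.f.).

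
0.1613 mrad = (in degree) 1 mrad = 0.001 rad, so 0.1613 mrad = 0.1613 * 0.001 = 0.0001613 rad. 1 degree = 0.017453293 rad, so 0.0001613 rad = 0.0001613 / 0.017453293 = 0.0092418092 degree ≈ 0.009242 degree (4 s.f.). Final answer: 0.009242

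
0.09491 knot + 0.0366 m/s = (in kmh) 0.3075. Check: 1 knot = 0.51444444 m/s, so 0.09491 knot = 0.09491 * 0.51444444 = 0.048825922 m/s. 0.0366 m/s is already in m/s. Sum: 0.048825922 + 0.0366 = 0.085425922 m/s. 1 kmh = 0.27777778 m/s, so 0.085425922 m/s = 0.085425922 / 0.27777778 = 0.30753332 kmh ≈ 0.3075 kmh (4 s.f.).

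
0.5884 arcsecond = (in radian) 2.853e-06. Check: 1 arcsecond = 4.8481368e-06 rad, so 0.5884 arcsecond = 0.5884 * 4.8481368e-06 = 2.8526437e-06 rad. 2.8526437e-06 rad = 2.8526437e-06 radian ≈ 2.853e-06 radian (4 s.f.).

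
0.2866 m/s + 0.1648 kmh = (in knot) 0.6461. Check: 0.2866 m/s is already in m/s. 1 kmh = 0.27777778 m/s, so 0.1648 kmh = 0.1648 * 0.27777778 = 0.045777778 m/s. Sum: 0.2866 + 0.045777778 = 0.33237778 m/s. 1 knot = 0.51444444 m/s, so 0.33237778 m/s = 0.33237778 / 0.51444444 = 0.64609071 knot ≈ 0.6461 knot (4 s.f.).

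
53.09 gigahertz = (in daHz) 5.309e+09. Check: 1 gigahertz = 1e+09 Hz, so 53.09 gigahertz = 53.09 * 1e+09 = 5.309e+10 Hz. 1 daHz = 10 Hz, so 5.309e+10 Hz = 5.309e+10 / 10 = 5.309e+09 daHz.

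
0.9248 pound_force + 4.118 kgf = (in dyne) 1 pound_force = 4.4482216 N, so 0.9248 pound_force = 0.9248 * 4.4482216 = 4.1137153 N. 1 kgf = 9.80665 N, so 4.118 kgf = 4.118 * 9.80665 = 40.383785 N. Sum: 4.1137153 + 40.383785 = 44.4975 N. 1 dyne = 1e-05 N, so 44.4975 N = 44.4975 / 1e-05 = 4449750 dyne ≈ 4.45e+06 dyne (4 s.f.). Final answer: 4.45e+06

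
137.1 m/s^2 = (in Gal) 1.371e+04. Check: 1 Gal = 0.01 m/s^2, so 137.1 m/s^2 = 137.1 / 0.01 = 13710 Gal ≈ 1.371e+04 Gal (4 s.f.).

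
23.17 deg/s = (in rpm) 1 deg/s = 0.017453293 rad/s, so 23.17 deg/s = 23.17 * 0.017453293 = 0.40439279 rad/s. 1 rpm = 0.10471976 rad/s, so 0.40439279 rad/s = 0.40439279 / 0.10471976 = 3.8616667 rpm ≈ 3.862 rpm (4 s.f.). Final answer: 3.862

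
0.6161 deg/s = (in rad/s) 1 deg/s = 0.017453293 rad/s, so 0.6161 deg/s = 0.6161 * 0.017453293 = 0.010752974 rad/s. Result: 0.010752974 rad/s ≈ 0.01075 rad/s (4 s.f.). Final answer: 0.01075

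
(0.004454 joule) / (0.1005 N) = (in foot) 0.004454 joule = 0.004454 J. 0.1005 N is already in N. Combine: 0.004454 J / 0.1005 N = 0.044318408 m. 1 foot = 0.3048 m, so 0.044318408 m = 0.044318408 / 0.3048 = 0.1454016 foot ≈ 0.1454 foot (4 s.f.). Final answer: 0.1454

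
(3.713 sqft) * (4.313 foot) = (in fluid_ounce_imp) 1.596e+04. Check: 1 sqft = 0.09290304 m^2, so 3.713 sqft = 3.713 * 0.09290304 = 0.34494899 m^2. 1 foot = 0.3048 m, so 4.313 foot = 4.313 * 0.3048 = 1.3146024 m. Combine: 0.34494899 m^2 * 1.3146024 m = 0.45347077 m^3. 1 fluid_ounce_imp = 2.8413063e-05 m^3, so 0.45347077 m^3 = 0.45347077 / 2.8413063e-05 = 15959.94 fluid_ounce_imp ≈ 1.596e+04 fluid_ounce_imp (4 s.f.).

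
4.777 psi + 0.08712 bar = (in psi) 1 psi = 6894.7573 Pa, so 4.777 psi = 4.777 * 6894.7573 = 32936.256 Pa. 1 bar = 100000 Pa, so 0.08712 bar = 0.08712 * 100000 = 8712 Pa. Sum: 32936.256 + 8712 = 41648.256 Pa. 1 psi = 6894.7573 Pa, so 41648.256 Pa = 41648.256 / 6894.7573 = 6.0405688 psi ≈ 6.041 psi (4 s.f.). Final answer: 6.041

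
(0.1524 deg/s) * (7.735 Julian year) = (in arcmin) 2.232e+09. Check: 1 deg/s = 0.017453293 rad/s, so 0.1524 deg/s = 0.1524 * 0.017453293 = 0.0026598818 rad/s. 1 Julian year = 31557600 s, so 7.735 Julian year = 7.735 * 31557600 = 2.4409804e+08 s. Combine: 0.0026598818 rad/s * 2.4409804e+08 s = 649271.92 rad. 1 arcmin = 0.00029088821 rad, so 649271.92 rad = 649271.92 / 0.00029088821 = 2.2320324e+09 arcmin ≈ 2.232e+09 arcmin (4 s.f.).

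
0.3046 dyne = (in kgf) 1 dyne = 1e-05 N, so 0.3046 dyne = 0.3046 * 1e-05 = 3.046e-06 N. 1 kgf = 9.80665 N, so 3.046e-06 N = 3.046e-06 / 9.80665 = 3.1060556e-07 kgf ≈ 3.106e-07 kgf (4 s.f.). Final answer: 3.106e-07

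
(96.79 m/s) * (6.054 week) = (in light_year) 96.79 m/s is already in m/s. 1 week = 604800 s, so 6.054 week = 6.054 * 604800 = 3661459.2 s. Combine: 96.79 m/s * 3661459.2 s = 3.5439264e+08 m. 1 light_year = 9.4607305e+15 m, so 3.5439264e+08 m = 3.5439264e+08 / 9.4607305e+15 = 3.7459331e-08 light_year ≈ 3.746e-08 light_year (4 s.f.). Final answer: 3.746e-08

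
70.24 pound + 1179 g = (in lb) 1 pound = 0.45359237 kg, so 70.24 pound = 70.24 * 0.45359237 = 31.860328 kg. 1 g = 0.001 kg, so 1179 g = 1179 * 0.001 = 1.179 kg. Sum: 31.860328 + 1.179 = 33.039328 kg. 1 lb = 0.45359237 kg, so 33.039328 kg = 33.039328 / 0.45359237 = 72.83925 lb ≈ 72.84 lb (4 s.f.). Final answer: 72.84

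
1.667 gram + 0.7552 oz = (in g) 23.08. Check: 1 gram = 0.001 kg, so 1.667 gram = 1.667 * 0.001 = 0.001667 kg. 1 oz = 0.028349523 kg, so 0.7552 oz = 0.7552 * 0.028349523 = 0.02140956 kg. Sum: 0.001667 + 0.02140956 = 0.02307656 kg. 1 g = 0.001 kg, so 0.02307656 kg = 0.02307656 / 0.001 = 23.07656 g ≈ 23.08 g (4 s.f.).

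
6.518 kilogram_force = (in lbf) 1 kilogram_force = 9.80665 N, so 6.518 kilogram_force = 6.518 * 9.80665 = 63.919745 N. 1 lbf = 4.4482216 N, so 63.919745 N = 63.919745 / 4.4482216 = 14.36973 lbf ≈ 14.37 lbf (4 s.f.). Final answer: 14.37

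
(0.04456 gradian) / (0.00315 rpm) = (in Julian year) 1 gradian = 0.015707963 rad, so 0.04456 gradian = 0.04456 * 0.015707963 = 0.00069994684 rad. 1 rpm = 0.10471976 rad/s, so 0.00315 rpm = 0.00315 * 0.10471976 = 0.00032986723 rad/s. Combine: 0.00069994684 rad / 0.00032986723 rad/s = 2.1219048 s. 1 Julian year = 31557600 s, so 2.1219048 s = 2.1219048 / 31557600 = 6.7239104e-08 Julian year ≈ 6.724e-08 Julian year (4 s.f.). Final answer: 6.724e-08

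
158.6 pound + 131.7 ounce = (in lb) 1 pound = 0.45359237 kg, so 158.6 pound = 158.6 * 0.45359237 = 71.93975 kg. 1 ounce = 0.028349523 kg, so 131.7 ounce = 131.7 * 0.028349523 = 3.7336322 kg. Sum: 71.93975 + 3.7336322 = 75.673382 kg. 1 lb = 0.45359237 kg, so 75.673382 kg = 75.673382 / 0.45359237 = 166.83125 lb ≈ 166.8 lb (4 s.f.). Final answer: 166.8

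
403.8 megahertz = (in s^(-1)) 4.038e+08. Check: 1 megahertz = 1000000 Hz, so 403.8 megahertz = 403.8 * 1000000 = 4.038e+08 Hz. 4.038e+08 Hz = 4.038e+08 s^(-1).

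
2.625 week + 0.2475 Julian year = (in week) 1 week = 604800 s, so 2.625 week = 2.625 * 604800 = 1587600 s. 1 Julian year = 31557600 s, so 0.2475 Julian year = 0.2475 * 31557600 = 7810506 s. Sum: 1587600 + 7810506 = 9398106 s. 1 week = 604800 s, so 9398106 s = 9398106 / 604800 = 15.539196 week ≈ 15.54 week (4 s.f.). Final answer: 15.54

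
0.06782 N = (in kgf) 0.006916. Check: 1 kgf = 9.80665 N, so 0.06782 N = 0.06782 / 9.80665 = 0.0069157154 kgf ≈ 0.006916 kgf (4 s.f.).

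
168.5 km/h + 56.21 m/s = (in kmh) 1 km/h = 0.27777778 m/s, so 168.5 km/h = 168.5 * 0.27777778 = 46.805556 m/s. 56.21 m/s is already in m/s. Sum: 46.805556 + 56.21 = 103.01556 m/s. 1 kmh = 0.27777778 m/s, so 103.01556 m/s = 103.01556 / 0.27777778 = 370.856 kmh ≈ 370.9 kmh (4 s.f.). Final answer: 370.9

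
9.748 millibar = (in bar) 0.009748. Check: 1 millibar = 100 Pa, so 9.748 millibar = 9.748 * 100 = 974.8 Pa. 1 bar = 100000 Pa, so 974.8 Pa = 974.8 / 100000 = 0.009748 bar.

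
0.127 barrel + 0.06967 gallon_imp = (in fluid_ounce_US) 693.5. Check: 1 barrel = 0.15898729 m^3, so 0.127 barrel = 0.127 * 0.15898729 = 0.020191386 m^3. 1 gallon_imp = 0.00454609 m^3, so 0.06967 gallon_imp = 0.06967 * 0.00454609 = 0.00031672609 m^3. Sum: 0.020191386 + 0.00031672609 = 0.020508113 m^3. 1 fluid_ounce_US = 2.957353e-05 m^3, so 0.020508113 m^3 = 0.020508113 / 2.957353e-05 = 693.46178 fluid_ounce_US ≈ 693.5 fluid_ounce_US (4 s.f.).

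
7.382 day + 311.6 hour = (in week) 2.909. Check: 1 day = 86400 s, so 7.382 day = 7.382 * 86400 = 637804.8 s. 1 hour = 3600 s, so 311.6 hour = 311.6 * 3600 = 1121760 s. Sum: 637804.8 + 1121760 = 1759564.8 s. 1 week = 604800 s, so 1759564.8 s = 1759564.8 / 604800 = 2.9093333 week ≈ 2.909 week (4 s.f.).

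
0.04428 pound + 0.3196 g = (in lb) 0.04498. Check: 1 pound = 0.45359237 kg, so 0.04428 pound = 0.04428 * 0.45359237 = 0.02008507 kg. 1 g = 0.001 kg, so 0.3196 g = 0.3196 * 0.001 = 0.0003196 kg. Sum: 0.02008507 + 0.0003196 = 0.02040467 kg. 1 lb = 0.45359237 kg, so 0.02040467 kg = 0.02040467 / 0.45359237 = 0.044984597 lb ≈ 0.04498 lb (4 s.f.).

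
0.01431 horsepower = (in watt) 1 horsepower = 745.69987 W, so 0.01431 horsepower = 0.01431 * 745.69987 = 10.670965 W. 10.670965 W = 10.670965 watt ≈ 10.67 watt (4 s.f.). Final answer: 10.67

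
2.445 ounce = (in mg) 1 ounce = 0.028349523 kg, so 2.445 ounce = 2.445 * 0.028349523 = 0.069314584 kg. 1 mg = 1e-06 kg, so 0.069314584 kg = 0.069314584 / 1e-06 = 69314.584 mg ≈ 6.931e+04 mg (4 s.f.). Final answer: 6.931e+04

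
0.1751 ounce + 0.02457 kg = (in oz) 1 ounce = 0.028349523 kg, so 0.1751 ounce = 0.1751 * 0.028349523 = 0.0049640015 kg. 0.02457 kg is already in kg. Sum: 0.0049640015 + 0.02457 = 0.029534001 kg. 1 oz = 0.028349523 kg, so 0.029534001 kg = 0.029534001 / 0.028349523 = 1.0417812 oz ≈ 1.042 oz (4 s.f.). Final answer: 1.042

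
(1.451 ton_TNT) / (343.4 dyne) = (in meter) 1 ton_TNT = 4.184e+09 J, so 1.451 ton_TNT = 1.451 * 4.184e+09 = 6.070984e+09 J. 1 dyne = 1e-05 N, so 343.4 dyne = 343.4 * 1e-05 = 0.003434 N. Combine: 6.070984e+09 J / 0.003434 N = 1.7679045e+12 m. 1.7679045e+12 m = 1.7679045e+12 meter ≈ 1.768e+12 meter (4 s.f.). Final answer: 1.768e+12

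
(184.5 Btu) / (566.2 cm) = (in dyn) 1 Btu = 1055.0559 J, so 184.5 Btu = 184.5 * 1055.0559 = 194657.8 J. 1 cm = 0.01 m, so 566.2 cm = 566.2 * 0.01 = 5.662 m. Combine: 194657.8 J / 5.662 m = 34379.69 N. 1 dyn = 1e-05 N, so 34379.69 N = 34379.69 / 1e-05 = 3.437969e+09 dyn ≈ 3.438e+09 dyn (4 s.f.). Final answer: 3.438e+09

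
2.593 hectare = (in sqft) 1 hectare = 10000 m^2, so 2.593 hectare = 2.593 * 10000 = 25930 m^2. 1 sqft = 0.09290304 m^2, so 25930 m^2 = 25930 / 0.09290304 = 279108.2 sqft ≈ 2.791e+05 sqft (4 s.f.). Final answer: 2.791e+05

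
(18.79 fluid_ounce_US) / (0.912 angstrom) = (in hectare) 1 fluid_ounce_US = 2.957353e-05 m^3, so 18.79 fluid_ounce_US = 18.79 * 2.957353e-05 = 0.00055568662 m^3. 1 angstrom = 1e-10 m, so 0.912 angstrom = 0.912 * 1e-10 = 9.12e-11 m. Combine: 0.00055568662 m^3 / 9.12e-11 m = 6093055 m^2. 1 hectare = 10000 m^2, so 6093055 m^2 = 6093055 / 10000 = 609.3055 hectare ≈ 609.3 hectare (4 s.f.). Final answer: 609.3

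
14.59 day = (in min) 1 day = 86400 s, so 14.59 day = 14.59 * 86400 = 1260576 s. 1 min = 60 s, so 1260576 s = 1260576 / 60 = 21009.6 min ≈ 2.101e+04 min (4 s.f.). Final answer: 2.101e+04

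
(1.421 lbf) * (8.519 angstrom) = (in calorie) 1 lbf = 4.4482216 N, so 1.421 lbf = 1.421 * 4.4482216 = 6.3209229 N. 1 angstrom = 1e-10 m, so 8.519 angstrom = 8.519 * 1e-10 = 8.519e-10 m. Combine: 6.3209229 N * 8.519e-10 m = 5.3847942e-09 J. 1 calorie = 4.184 J, so 5.3847942e-09 J = 5.3847942e-09 / 4.184 = 1.2869967e-09 calorie ≈ 1.287e-09 calorie (4 s.f.). Final answer: 1.287e-09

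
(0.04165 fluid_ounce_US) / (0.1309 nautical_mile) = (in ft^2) 5.469e-08. Check: 1 fluid_ounce_US = 2.957353e-05 m^3, so 0.04165 fluid_ounce_US = 0.04165 * 2.957353e-05 = 1.2317375e-06 m^3. 1 nautical_mile = 1852 m, so 0.1309 nautical_mile = 0.1309 * 1852 = 242.4268 m. Combine: 1.2317375e-06 m^3 / 242.4268 m = 5.0808636e-09 m^2. 1 ft^2 = 0.09290304 m^2, so 5.0808636e-09 m^2 = 5.0808636e-09 / 0.09290304 = 5.4689961e-08 ft^2 ≈ 5.469e-08 ft^2 (4 s.f.).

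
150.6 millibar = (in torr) 1 millibar = 100 Pa, so 150.6 millibar = 150.6 * 100 = 15060 Pa. 1 torr = 133.32237 Pa, so 15060 Pa = 15060 / 133.32237 = 112.95929 torr ≈ 113 torr (4 s.f.). Final answer: 113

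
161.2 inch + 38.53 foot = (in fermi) 1 inch = 0.0254 m, so 161.2 inch = 161.2 * 0.0254 = 4.09448 m. 1 foot = 0.3048 m, so 38.53 foot = 38.53 * 0.3048 = 11.743944 m. Sum: 4.09448 + 11.743944 = 15.838424 m. 1 fermi = 1e-15 m, so 15.838424 m = 15.838424 / 1e-15 = 1.5838424e+16 fermi ≈ 1.584e+16 fermi (4 s.f.). Final answer: 1.584e+16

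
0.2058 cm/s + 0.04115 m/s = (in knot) 0.08399. Check: 1 cm/s = 0.01 m/s, so 0.2058 cm/s = 0.2058 * 0.01 = 0.002058 m/s. 0.04115 m/s is already in m/s. Sum: 0.002058 + 0.04115 = 0.043208 m/s. 1 knot = 0.51444444 m/s, so 0.043208 m/s = 0.043208 / 0.51444444 = 0.083989633 knot ≈ 0.08399 knot (4 s.f.).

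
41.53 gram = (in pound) 0.09156. Check: 1 gram = 0.001 kg, so 41.53 gram = 41.53 * 0.001 = 0.04153 kg. 1 pound = 0.45359237 kg, so 0.04153 kg = 0.04153 / 0.45359237 = 0.091557977 pound ≈ 0.09156 pound (4 s.f.).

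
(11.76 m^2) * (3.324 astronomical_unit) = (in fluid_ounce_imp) 2.058e+17. Check: 11.76 m^2 is already in m^2. 1 astronomical_unit = 1.4959787e+11 m, so 3.324 astronomical_unit = 3.324 * 1.4959787e+11 = 4.9726332e+11 m. Combine: 11.76 m^2 * 4.9726332e+11 m = 5.8478167e+12 m^3. 1 fluid_ounce_imp = 2.8413063e-05 m^3, so 5.8478167e+12 m^3 = 5.8478167e+12 / 2.8413063e-05 = 2.0581437e+17 fluid_ounce_imp ≈ 2.058e+17 fluid_ounce_imp (4 s.f.).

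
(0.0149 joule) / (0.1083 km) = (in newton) 0.0149 joule = 0.0149 J. 1 km = 1000 m, so 0.1083 km = 0.1083 * 1000 = 108.3 m. Combine: 0.0149 J / 108.3 m = 0.00013758079 N. 0.00013758079 N = 0.00013758079 newton ≈ 0.0001376 newton (4 s.f.). Final answer: 0.0001376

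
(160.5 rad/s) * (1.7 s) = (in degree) 1.563e+04. Check: 160.5 rad/s is already in rad/s. 1.7 s is already in s. Combine: 160.5 rad/s * 1.7 s = 272.85 rad. 1 degree = 0.017453293 rad, so 272.85 rad = 272.85 / 0.017453293 = 15633.153 degree ≈ 1.563e+04 degree (4 s.f.).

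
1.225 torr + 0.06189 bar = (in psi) 1 torr = 133.32237 Pa, so 1.225 torr = 1.225 * 133.32237 = 163.3199 Pa. 1 bar = 100000 Pa, so 0.06189 bar = 0.06189 * 100000 = 6189 Pa. Sum: 163.3199 + 6189 = 6352.3199 Pa. 1 psi = 6894.7573 Pa, so 6352.3199 Pa = 6352.3199 / 6894.7573 = 0.92132611 psi ≈ 0.9213 psi (4 s.f.). Final answer: 0.9213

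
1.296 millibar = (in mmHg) 0.9721. Check: 1 millibar = 100 Pa, so 1.296 millibar = 1.296 * 100 = 129.6 Pa. 1 mmHg = 133.32237 Pa, so 129.6 Pa = 129.6 / 133.32237 = 0.97207994 mmHg ≈ 0.9721 mmHg (4 s.f.).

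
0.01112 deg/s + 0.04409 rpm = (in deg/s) 1 deg/s = 0.017453293 rad/s, so 0.01112 deg/s = 0.01112 * 0.017453293 = 0.00019408061 rad/s. 1 rpm = 0.10471976 rad/s, so 0.04409 rpm = 0.04409 * 0.10471976 = 0.004617094 rad/s. Sum: 0.00019408061 + 0.004617094 = 0.0048111746 rad/s. 1 deg/s = 0.017453293 rad/s, so 0.0048111746 rad/s = 0.0048111746 / 0.017453293 = 0.27566 deg/s ≈ 0.2757 deg/s (4 s.f.). Final answer: 0.2757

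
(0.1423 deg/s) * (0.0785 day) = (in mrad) 1.684e+04. Check: 1 deg/s = 0.017453293 rad/s, so 0.1423 deg/s = 0.1423 * 0.017453293 = 0.0024836035 rad/s. 1 day = 86400 s, so 0.0785 day = 0.0785 * 86400 = 6782.4 s. Combine: 0.0024836035 rad/s * 6782.4 s = 16.844793 rad. 1 mrad = 0.001 rad, so 16.844793 rad = 16.844793 / 0.001 = 16844.793 mrad ≈ 1.684e+04 mrad (4 s.f.).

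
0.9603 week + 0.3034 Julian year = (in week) 16.79. Check: 1 week = 604800 s, so 0.9603 week = 0.9603 * 604800 = 580789.44 s. 1 Julian year = 31557600 s, so 0.3034 Julian year = 0.3034 * 31557600 = 9574575.8 s. Sum: 580789.44 + 9574575.8 = 10155365 s. 1 week = 604800 s, so 10155365 s = 10155365 / 604800 = 16.791279 week ≈ 16.79 week (4 s.f.).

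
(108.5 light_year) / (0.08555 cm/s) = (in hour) 3.333e+17. Check: 1 light_year = 9.4607305e+15 m, so 108.5 light_year = 108.5 * 9.4607305e+15 = 1.0264893e+18 m. 1 cm/s = 0.01 m/s, so 0.08555 cm/s = 0.08555 * 0.01 = 0.0008555 m/s. Combine: 1.0264893e+18 m / 0.0008555 m/s = 1.1998706e+21 s. 1 hour = 3600 s, so 1.1998706e+21 s = 1.1998706e+21 / 3600 = 3.3329738e+17 hour ≈ 3.333e+17 hour (4 s.f.).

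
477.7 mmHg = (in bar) 0.6369. Check: 1 mmHg = 133.32237 Pa, so 477.7 mmHg = 477.7 * 133.32237 = 63688.095 Pa. 1 bar = 100000 Pa, so 63688.095 Pa = 63688.095 / 100000 = 0.63688095 bar ≈ 0.6369 bar (4 s.f.).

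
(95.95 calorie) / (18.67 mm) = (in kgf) 1 calorie = 4.184 J, so 95.95 calorie = 95.95 * 4.184 = 401.4548 J. 1 mm = 0.001 m, so 18.67 mm = 18.67 * 0.001 = 0.01867 m. Combine: 401.4548 J / 0.01867 m = 21502.667 N. 1 kgf = 9.80665 N, so 21502.667 N = 21502.667 / 9.80665 = 2192.6619 kgf ≈ 2193 kgf (4 s.f.). Final answer: 2193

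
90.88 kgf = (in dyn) 1 kgf = 9.80665 N, so 90.88 kgf = 90.88 * 9.80665 = 891.22835 N. 1 dyn = 1e-05 N, so 891.22835 N = 891.22835 / 1e-05 = 89122835 dyn ≈ 8.912e+07 dyn (4 s.f.). Final answer: 8.912e+07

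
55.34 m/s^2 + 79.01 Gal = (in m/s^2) 55.34 m/s^2 is already in m/s^2. 1 Gal = 0.01 m/s^2, so 79.01 Gal = 79.01 * 0.01 = 0.7901 m/s^2. Sum: 55.34 + 0.7901 = 56.1301 m/s^2. Result: 56.1301 m/s^2 ≈ 56.13 m/s^2 (4 s.f.). Final answer: 56.13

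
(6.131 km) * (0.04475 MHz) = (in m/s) 2.744e+08. Check: 1 km = 1000 m, so 6.131 km = 6.131 * 1000 = 6131 m. 1 MHz = 1000000 Hz, so 0.04475 MHz = 0.04475 * 1000000 = 44750 Hz. Combine: 6131 m * 44750 Hz = 2.7436225e+08 m/s. Result: 2.7436225e+08 m/s ≈ 2.744e+08 m/s (4 s.f.).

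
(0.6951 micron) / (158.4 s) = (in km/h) 1 micron = 1e-06 m, so 0.6951 micron = 0.6951 * 1e-06 = 6.951e-07 m. 158.4 s is already in s. Combine: 6.951e-07 m / 158.4 s = 4.3882576e-09 m/s. 1 km/h = 0.27777778 m/s, so 4.3882576e-09 m/s = 4.3882576e-09 / 0.27777778 = 1.5797727e-08 km/h ≈ 1.58e-08 km/h (4 s.f.). Final answer: 1.58e-08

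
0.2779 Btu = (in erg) 2.932e+09. Check: 1 Btu = 1055.0559 J, so 0.2779 Btu = 0.2779 * 1055.0559 = 293.20002 J. 1 erg = 1e-07 J, so 293.20002 J = 293.20002 / 1e-07 = 2.9320002e+09 erg ≈ 2.932e+09 erg (4 s.f.).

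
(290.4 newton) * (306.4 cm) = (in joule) 290.4 newton = 290.4 N. 1 cm = 0.01 m, so 306.4 cm = 306.4 * 0.01 = 3.064 m. Combine: 290.4 N * 3.064 m = 889.7856 J. 889.7856 J = 889.7856 joule ≈ 889.8 joule (4 s.f.). Final answer: 889.8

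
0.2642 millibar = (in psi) 0.003832. Check: 1 millibar = 100 Pa, so 0.2642 millibar = 0.2642 * 100 = 26.42 Pa. 1 psi = 6894.7573 Pa, so 26.42 Pa = 26.42 / 6894.7573 = 0.003831897 psi ≈ 0.003832 psi (4 s.f.).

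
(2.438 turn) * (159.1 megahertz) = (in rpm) 2.327e+10. Check: 1 turn = 6.2831853 rad, so 2.438 turn = 2.438 * 6.2831853 = 15.318406 rad. 1 megahertz = 1000000 Hz, so 159.1 megahertz = 159.1 * 1000000 = 1.591e+08 Hz. Combine: 15.318406 rad * 1.591e+08 Hz = 2.4371584e+09 rad/s. 1 rpm = 0.10471976 rad/s, so 2.4371584e+09 rad/s = 2.4371584e+09 / 0.10471976 = 2.3273148e+10 rpm ≈ 2.327e+10 rpm (4 s.f.).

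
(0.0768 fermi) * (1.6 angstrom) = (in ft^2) 1 fermi = 1e-15 m, so 0.0768 fermi = 0.0768 * 1e-15 = 7.68e-17 m. 1 angstrom = 1e-10 m, so 1.6 angstrom = 1.6 * 1e-10 = 1.6e-10 m. Combine: 7.68e-17 m * 1.6e-10 m = 1.2288e-26 m^2. 1 ft^2 = 0.09290304 m^2, so 1.2288e-26 m^2 = 1.2288e-26 / 0.09290304 = 1.3226693e-25 ft^2 ≈ 1.323e-25 ft^2 (4 s.f.). Final answer: 1.323e-25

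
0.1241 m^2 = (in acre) 1 acre = 4046.8564 m^2, so 0.1241 m^2 = 0.1241 / 4046.8564 = 3.0665778e-05 acre ≈ 3.067e-05 acre (4 s.f.). Final answer: 3.067e-05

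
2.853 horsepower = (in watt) 2127. Check: 1 horsepower = 745.69987 W, so 2.853 horsepower = 2.853 * 745.69987 = 2127.4817 W. 2127.4817 W = 2127.4817 watt ≈ 2127 watt (4 s.f.).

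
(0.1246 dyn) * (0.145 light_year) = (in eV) 1 dyn = 1e-05 N, so 0.1246 dyn = 0.1246 * 1e-05 = 1.246e-06 N. 1 light_year = 9.4607305e+15 m, so 0.145 light_year = 0.145 * 9.4607305e+15 = 1.3718059e+15 m. Combine: 1.246e-06 N * 1.3718059e+15 m = 1.7092702e+09 J. 1 eV = 1.6021766e-19 J, so 1.7092702e+09 J = 1.7092702e+09 / 1.6021766e-19 = 1.0668425e+28 eV ≈ 1.067e+28 eV (4 s.f.). Final answer: 1.067e+28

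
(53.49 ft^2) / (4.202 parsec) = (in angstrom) 1 ft^2 = 0.09290304 m^2, so 53.49 ft^2 = 53.49 * 0.09290304 = 4.9693836 m^2. 1 parsec = 3.0856776e+16 m, so 4.202 parsec = 4.202 * 3.0856776e+16 = 1.2966017e+17 m. Combine: 4.9693836 m^2 / 1.2966017e+17 m = 3.8326215e-17 m. 1 angstrom = 1e-10 m, so 3.8326215e-17 m = 3.8326215e-17 / 1e-10 = 3.8326215e-07 angstrom ≈ 3.833e-07 angstrom (4 s.f.). Final answer: 3.833e-07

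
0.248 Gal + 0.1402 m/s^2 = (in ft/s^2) 0.4681. Check: 1 Gal = 0.01 m/s^2, so 0.248 Gal = 0.248 * 0.01 = 0.00248 m/s^2. 0.1402 m/s^2 is already in m/s^2. Sum: 0.00248 + 0.1402 = 0.14268 m/s^2. 1 ft/s^2 = 0.3048 m/s^2, so 0.14268 m/s^2 = 0.14268 / 0.3048 = 0.46811024 ft/s^2 ≈ 0.4681 ft/s^2 (4 s.f.).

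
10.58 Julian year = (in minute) 1 Julian year = 31557600 s, so 10.58 Julian year = 10.58 * 31557600 = 3.3387941e+08 s. 1 minute = 60 s, so 3.3387941e+08 s = 3.3387941e+08 / 60 = 5564656.8 minute ≈ 5.565e+06 minute (4 s.f.). Final answer: 5.565e+06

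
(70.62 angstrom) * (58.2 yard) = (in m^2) 1 angstrom = 1e-10 m, so 70.62 angstrom = 70.62 * 1e-10 = 7.062e-09 m. 1 yard = 0.9144 m, so 58.2 yard = 58.2 * 0.9144 = 53.21808 m. Combine: 7.062e-09 m * 53.21808 m = 3.7582608e-07 m^2. Result: 3.7582608e-07 m^2 ≈ 3.758e-07 m^2 (4 s.f.). Final answer: 3.758e-07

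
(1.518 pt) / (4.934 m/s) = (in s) 1 pt = 0.00035277778 m, so 1.518 pt = 1.518 * 0.00035277778 = 0.00053551667 m. 4.934 m/s is already in m/s. Combine: 0.00053551667 m / 4.934 m/s = 0.00010853601 s. Result: 0.00010853601 s ≈ 0.0001085 s (4 s.f.). Final answer: 0.0001085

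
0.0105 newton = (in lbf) 0.0105 newton = 0.0105 N. 1 lbf = 4.4482216 N, so 0.0105 N = 0.0105 / 4.4482216 = 0.0023604939 lbf ≈ 0.00236 lbf (4 s.f.). Final answer: 0.00236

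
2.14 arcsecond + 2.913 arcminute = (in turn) 0.0001365. Check: 1 arcsecond = 4.8481368e-06 rad, so 2.14 arcsecond = 2.14 * 4.8481368e-06 = 1.0375013e-05 rad. 1 arcminute = 0.00029088821 rad, so 2.913 arcminute = 2.913 * 0.00029088821 = 0.00084735735 rad. Sum: 1.0375013e-05 + 0.00084735735 = 0.00085773236 rad. 1 turn = 6.2831853 rad, so 0.00085773236 rad = 0.00085773236 / 6.2831853 = 0.00013651235 turn ≈ 0.0001365 turn (4 s.f.).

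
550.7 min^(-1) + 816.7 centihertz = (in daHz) 1.735. Check: 1 min^(-1) = 0.016666667 Hz, so 550.7 min^(-1) = 550.7 * 0.016666667 = 9.1783333 Hz. 1 centihertz = 0.01 Hz, so 816.7 centihertz = 816.7 * 0.01 = 8.167 Hz. Sum: 9.1783333 + 8.167 = 17.345333 Hz. 1 daHz = 10 Hz, so 17.345333 Hz = 17.345333 / 10 = 1.7345333 daHz ≈ 1.735 daHz (4 s.f.).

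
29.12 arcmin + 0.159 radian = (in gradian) 1 arcmin = 0.00029088821 rad, so 29.12 arcmin = 29.12 * 0.00029088821 = 0.0084706646 rad. 0.159 radian = 0.159 rad. Sum: 0.0084706646 + 0.159 = 0.16747066 rad. 1 gradian = 0.015707963 rad, so 0.16747066 rad = 0.16747066 / 0.015707963 = 10.661514 gradian ≈ 10.66 gradian (4 s.f.). Final answer: 10.66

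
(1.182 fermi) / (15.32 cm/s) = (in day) 1 fermi = 1e-15 m, so 1.182 fermi = 1.182 * 1e-15 = 1.182e-15 m. 1 cm/s = 0.01 m/s, so 15.32 cm/s = 15.32 * 0.01 = 0.1532 m/s. Combine: 1.182e-15 m / 0.1532 m/s = 7.7154047e-15 s. 1 day = 86400 s, so 7.7154047e-15 s = 7.7154047e-15 / 86400 = 8.9298666e-20 day ≈ 8.93e-20 day (4 s.f.). Final answer: 8.93e-20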